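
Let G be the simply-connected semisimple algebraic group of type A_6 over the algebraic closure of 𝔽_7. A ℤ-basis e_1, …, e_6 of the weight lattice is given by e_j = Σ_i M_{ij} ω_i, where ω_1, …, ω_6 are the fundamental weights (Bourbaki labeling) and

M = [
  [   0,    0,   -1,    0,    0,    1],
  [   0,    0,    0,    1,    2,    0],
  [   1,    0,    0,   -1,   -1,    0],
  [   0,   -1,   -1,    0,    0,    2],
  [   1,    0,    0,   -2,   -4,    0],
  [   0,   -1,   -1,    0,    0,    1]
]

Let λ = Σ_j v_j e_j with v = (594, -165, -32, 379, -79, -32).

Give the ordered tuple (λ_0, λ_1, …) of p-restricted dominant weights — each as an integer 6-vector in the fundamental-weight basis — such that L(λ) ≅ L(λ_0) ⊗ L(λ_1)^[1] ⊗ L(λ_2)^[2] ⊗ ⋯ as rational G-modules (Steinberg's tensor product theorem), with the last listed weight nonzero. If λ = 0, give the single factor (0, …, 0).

((0, 4, 0, 0, 5, 4), (0, 3, 0, 5, 0, 2), (0, 4, 6, 2, 3, 3))

Change of basis e → ω: c = M·v where v = (594, -165, -32, 379, -79, -32):
  c_1 = 0*594 + 0*-165 + -1*-32 + 0*379 + 0*-79 + 1*-32 = 0
  c_2 = 0*594 + 0*-165 + 0*-32 + 1*379 + 2*-79 + 0*-32 = 221
  c_3 = 1*594 + 0*-165 + 0*-32 + -1*379 + -1*-79 + 0*-32 = 294
  c_4 = 0*594 + -1*-165 + -1*-32 + 0*379 + 0*-79 + 2*-32 = 133
  c_5 = 1*594 + 0*-165 + 0*-32 + -2*379 + -4*-79 + 0*-32 = 152
  c_6 = 0*594 + -1*-165 + -1*-32 + 0*379 + 0*-79 + 1*-32 = 165
Base-7 expansion of each c_i:
  c_1 = 0
  c_2 = 221 = 4·7^0 + 3·7^1 + 4·7^2
  c_3 = 294 = 0·7^0 + 0·7^1 + 6·7^2
  c_4 = 133 = 0·7^0 + 5·7^1 + 2·7^2
  c_5 = 152 = 5·7^0 + 0·7^1 + 3·7^2
  c_6 = 165 = 4·7^0 + 2·7^1 + 3·7^2
λ_0 = (0, 4, 0, 0, 5, 4)
λ_1 = (0, 3, 0, 5, 0, 2)
λ_2 = (0, 4, 6, 2, 3, 3)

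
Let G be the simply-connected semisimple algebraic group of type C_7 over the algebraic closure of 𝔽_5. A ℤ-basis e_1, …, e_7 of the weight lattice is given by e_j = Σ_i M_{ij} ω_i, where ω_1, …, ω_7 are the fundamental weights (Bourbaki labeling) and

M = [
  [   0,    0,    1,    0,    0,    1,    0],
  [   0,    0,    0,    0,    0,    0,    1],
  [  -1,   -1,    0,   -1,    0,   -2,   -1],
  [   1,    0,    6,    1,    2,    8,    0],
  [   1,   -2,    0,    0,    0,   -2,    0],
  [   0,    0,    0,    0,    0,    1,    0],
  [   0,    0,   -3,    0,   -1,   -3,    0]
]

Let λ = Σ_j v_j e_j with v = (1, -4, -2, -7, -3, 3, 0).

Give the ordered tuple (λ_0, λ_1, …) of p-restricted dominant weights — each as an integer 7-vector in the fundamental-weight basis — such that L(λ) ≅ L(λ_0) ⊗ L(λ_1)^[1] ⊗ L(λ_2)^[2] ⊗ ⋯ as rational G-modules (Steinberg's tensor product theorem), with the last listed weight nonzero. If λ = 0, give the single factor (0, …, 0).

ω-coordinates c = M·v, v = (1, -4, -2, -7, -3, 3, 0):
  c_1 = 0*1 + 0*-4 + 1*-2 + 0*-7 + 0*-3 + 1*3 + 0*0 = 1
  c_2 = 0*1 + 0*-4 + 0*-2 + 0*-7 + 0*-3 + 0*3 + 1*0 = 0
  c_3 = -1*1 + -1*-4 + 0*-2 + -1*-7 + 0*-3 + -2*3 + -1*0 = 4
  c_4 = 1*1 + 0*-4 + 6*-2 + 1*-7 + 2*-3 + 8*3 + 0*0 = 0
  c_5 = 1*1 + -2*-4 + 0*-2 + 0*-7 + 0*-3 + -2*3 + 0*0 = 3
  c_6 = 0*1 + 0*-4 + 0*-2 + 0*-7 + 0*-3 + 1*3 + 0*0 = 3
  c_7 = 0*1 + 0*-4 + -3*-2 + 0*-7 + -1*-3 + -3*3 + 0*0 = 0
p = 5; digits c_i = Σ_j d_{ij}·5^j, 0 ≤ d_{ij} < 5:
  c_1 = 1 = 1·5^0
  c_2 = 0
  c_3 = 4 = 4·5^0
  c_4 = 0
  c_5 = 3 = 3·5^0
  c_6 = 3 = 3·5^0
  c_7 = 0
λ_0 = (1, 0, 4, 0, 3, 3, 0)

((1, 0, 4, 0, 3, 3, 0),)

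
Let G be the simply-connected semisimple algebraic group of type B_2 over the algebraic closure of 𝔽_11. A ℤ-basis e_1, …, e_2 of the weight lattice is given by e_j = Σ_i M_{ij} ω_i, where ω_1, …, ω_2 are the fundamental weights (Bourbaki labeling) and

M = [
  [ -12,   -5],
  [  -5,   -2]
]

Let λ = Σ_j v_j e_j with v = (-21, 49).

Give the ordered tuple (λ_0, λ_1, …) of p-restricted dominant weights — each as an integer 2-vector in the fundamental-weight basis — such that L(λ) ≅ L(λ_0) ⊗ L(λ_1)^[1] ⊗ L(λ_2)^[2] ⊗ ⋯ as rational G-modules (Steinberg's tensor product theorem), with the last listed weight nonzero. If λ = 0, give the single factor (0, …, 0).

In the fundamental-weight basis, λ has coordinates c = M·v (v = (-21, 49)):
  c_1 = (-12)·(-21) + (-5)·(49) = 7
  c_2 = (-5)·(-21) + (-2)·(49) = 7
Expand coordinatewise in base 11:
  c_1 = 7 = 7·11^0
  c_2 = 7 = 7·11^0
λ_0 = (7, 7)

((7, 7),)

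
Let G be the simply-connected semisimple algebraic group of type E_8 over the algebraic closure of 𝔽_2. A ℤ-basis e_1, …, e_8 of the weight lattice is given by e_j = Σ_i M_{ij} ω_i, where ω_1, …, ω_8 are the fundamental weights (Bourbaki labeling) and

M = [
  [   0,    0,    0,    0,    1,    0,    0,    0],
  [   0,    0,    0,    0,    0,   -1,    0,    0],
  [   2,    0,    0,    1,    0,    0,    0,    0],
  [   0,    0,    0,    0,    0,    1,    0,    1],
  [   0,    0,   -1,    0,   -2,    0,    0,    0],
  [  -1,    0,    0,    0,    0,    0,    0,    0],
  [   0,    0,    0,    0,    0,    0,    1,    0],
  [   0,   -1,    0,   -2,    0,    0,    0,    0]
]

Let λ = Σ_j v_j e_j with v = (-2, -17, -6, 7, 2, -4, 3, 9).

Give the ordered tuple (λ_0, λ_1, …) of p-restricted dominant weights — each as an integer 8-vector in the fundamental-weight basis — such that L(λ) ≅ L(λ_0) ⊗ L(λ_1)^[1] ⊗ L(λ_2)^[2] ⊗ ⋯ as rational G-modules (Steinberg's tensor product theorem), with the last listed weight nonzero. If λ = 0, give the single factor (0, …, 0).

In the fundamental-weight basis, λ has coordinates c = M·v (v = (-2, -17, -6, 7, 2, -4, 3, 9)):
  c_1 = 0*-2 + 0*-17 + 0*-6 + 0*7 + 1*2 + 0*-4 + 0*3 + 0*9 = 2
  c_2 = 0*-2 + 0*-17 + 0*-6 + 0*7 + 0*2 + -1*-4 + 0*3 + 0*9 = 4
  c_3 = 2*-2 + 0*-17 + 0*-6 + 1*7 + 0*2 + 0*-4 + 0*3 + 0*9 = 3
  c_4 = 0*-2 + 0*-17 + 0*-6 + 0*7 + 0*2 + 1*-4 + 0*3 + 1*9 = 5
  c_5 = 0*-2 + 0*-17 + -1*-6 + 0*7 + -2*2 + 0*-4 + 0*3 + 0*9 = 2
  c_6 = -1*-2 + 0*-17 + 0*-6 + 0*7 + 0*2 + 0*-4 + 0*3 + 0*9 = 2
  c_7 = 0*-2 + 0*-17 + 0*-6 + 0*7 + 0*2 + 0*-4 + 1*3 + 0*9 = 3
  c_8 = 0*-2 + -1*-17 + 0*-6 + -2*7 + 0*2 + 0*-4 + 0*3 + 0*9 = 3
p = 2; digits c_i = Σ_j d_{ij}·2^j, 0 ≤ d_{ij} < 2:
  c_1 = 2 = 0·2^0 + 1·2^1
  c_2 = 4 = 0·2^0 + 0·2^1 + 1·2^2
  c_3 = 3 = 1·2^0 + 1·2^1
  c_4 = 5 = 1·2^0 + 0·2^1 + 1·2^2
  c_5 = 2 = 0·2^0 + 1·2^1
  c_6 = 2 = 0·2^0 + 1·2^1
  c_7 = 3 = 1·2^0 + 1·2^1
  c_8 = 3 = 1·2^0 + 1·2^1
Factor λ_0 = (0, 0, 1, 1, 0, 0, 1, 1)
Factor λ_1 = (1, 0, 1, 0, 1, 1, 1, 1)
Factor λ_2 = (0, 1, 0, 1, 0, 0, 0, 0)

((0, 0, 1, 1, 0, 0, 1, 1), (1, 0, 1, 0, 1, 1, 1, 1), (0, 1, 0, 1, 0, 0, 0, 0))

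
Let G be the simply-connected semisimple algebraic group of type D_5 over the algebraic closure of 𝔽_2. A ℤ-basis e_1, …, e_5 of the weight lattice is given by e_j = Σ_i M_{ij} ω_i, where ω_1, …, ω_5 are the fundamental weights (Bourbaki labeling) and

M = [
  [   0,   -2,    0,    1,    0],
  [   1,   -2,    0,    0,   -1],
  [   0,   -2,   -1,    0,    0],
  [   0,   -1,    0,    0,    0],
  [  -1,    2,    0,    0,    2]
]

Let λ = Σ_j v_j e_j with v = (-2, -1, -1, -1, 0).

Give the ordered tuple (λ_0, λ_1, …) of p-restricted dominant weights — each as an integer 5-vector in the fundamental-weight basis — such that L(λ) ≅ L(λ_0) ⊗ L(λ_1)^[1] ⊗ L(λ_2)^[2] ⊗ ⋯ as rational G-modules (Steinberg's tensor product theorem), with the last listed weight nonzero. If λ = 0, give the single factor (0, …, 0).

((1, 0, 1, 1, 0), (0, 0, 1, 0, 0))

In the fundamental-weight basis, λ has coordinates c = M·v (v = (-2, -1, -1, -1, 0)):
  c_1 = (0)·(-2) + (-2)·(-1) + (0)·(-1) + (1)·(-1) + (0)·(0) = 1
  c_2 = (1)·(-2) + (-2)·(-1) + (0)·(-1) + (0)·(-1) + (-1)·(0) = 0
  c_3 = (0)·(-2) + (-2)·(-1) + (-1)·(-1) + (0)·(-1) + (0)·(0) = 3
  c_4 = (0)·(-2) + (-1)·(-1) + (0)·(-1) + (0)·(-1) + (0)·(0) = 1
  c_5 = (-1)·(-2) + (2)·(-1) + (0)·(-1) + (0)·(-1) + (2)·(0) = 0
Writing each c_i in base p = 2:
  c_1 = 1 = 1·2^0
  c_2 = 0
  c_3 = 3 = 1·2^0 + 1·2^1
  c_4 = 1 = 1·2^0
  c_5 = 0
λ_0 = (1, 0, 1, 1, 0)
λ_1 = (0, 0, 1, 0, 0)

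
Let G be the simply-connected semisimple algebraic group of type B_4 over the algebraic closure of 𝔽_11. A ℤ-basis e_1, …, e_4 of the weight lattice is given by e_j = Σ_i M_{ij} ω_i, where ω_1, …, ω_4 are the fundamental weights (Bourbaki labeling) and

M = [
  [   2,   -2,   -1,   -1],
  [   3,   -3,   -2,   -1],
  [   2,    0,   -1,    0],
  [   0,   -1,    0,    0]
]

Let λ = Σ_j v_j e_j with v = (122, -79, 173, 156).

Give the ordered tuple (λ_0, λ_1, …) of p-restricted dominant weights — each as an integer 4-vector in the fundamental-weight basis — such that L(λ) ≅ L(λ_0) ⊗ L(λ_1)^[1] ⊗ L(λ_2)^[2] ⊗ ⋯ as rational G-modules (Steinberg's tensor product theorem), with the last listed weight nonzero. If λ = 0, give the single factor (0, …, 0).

((7, 2, 5, 2), (6, 9, 6, 7))

In the fundamental-weight basis, λ has coordinates c = M·v (v = (122, -79, 173, 156)):
  c_1 = 2·122 + (-2)·(-79) + (-1)·(173) + (-1)·(156) = 73
  c_2 = 3·122 + (-3)·(-79) + (-2)·(173) + (-1)·(156) = 101
  c_3 = 2·122 + (0)·(-79) + (-1)·(173) + 0·156 = 71
  c_4 = 0·122 + (-1)·(-79) + 0·173 + 0·156 = 79
p = 11; digits c_i = Σ_j d_{ij}·11^j, 0 ≤ d_{ij} < 11:
  c_1 = 73 = 7·11^0 + 6·11^1
  c_2 = 101 = 2·11^0 + 9·11^1
  c_3 = 71 = 5·11^0 + 6·11^1
  c_4 = 79 = 2·11^0 + 7·11^1
λ_0 = (7, 2, 5, 2)
λ_1 = (6, 9, 6, 7)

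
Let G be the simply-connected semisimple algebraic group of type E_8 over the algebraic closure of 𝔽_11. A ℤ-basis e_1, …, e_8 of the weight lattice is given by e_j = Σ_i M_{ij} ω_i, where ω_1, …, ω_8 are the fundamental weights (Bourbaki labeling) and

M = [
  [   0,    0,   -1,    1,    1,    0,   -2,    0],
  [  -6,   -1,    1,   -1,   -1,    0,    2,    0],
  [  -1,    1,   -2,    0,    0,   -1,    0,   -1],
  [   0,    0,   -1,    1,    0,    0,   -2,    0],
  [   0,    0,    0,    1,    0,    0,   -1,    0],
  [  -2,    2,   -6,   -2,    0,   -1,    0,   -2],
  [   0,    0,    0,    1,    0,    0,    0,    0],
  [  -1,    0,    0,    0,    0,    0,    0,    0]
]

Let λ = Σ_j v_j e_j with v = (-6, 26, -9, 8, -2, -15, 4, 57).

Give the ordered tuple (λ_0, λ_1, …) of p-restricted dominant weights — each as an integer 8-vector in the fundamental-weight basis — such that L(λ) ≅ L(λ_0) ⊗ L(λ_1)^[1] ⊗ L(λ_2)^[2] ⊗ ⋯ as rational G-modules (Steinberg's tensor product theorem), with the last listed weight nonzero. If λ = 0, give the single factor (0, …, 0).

((7, 3, 8, 9, 4, 3, 8, 6),)

In the fundamental-weight basis, λ has coordinates c = M·v (v = (-6, 26, -9, 8, -2, -15, 4, 57)):
  c_1 = 0*-6 + 0*26 + -1*-9 + 1*8 + 1*-2 + 0*-15 + -2*4 + 0*57 = 7
  c_2 = -6*-6 + -1*26 + 1*-9 + -1*8 + -1*-2 + 0*-15 + 2*4 + 0*57 = 3
  c_3 = -1*-6 + 1*26 + -2*-9 + 0*8 + 0*-2 + -1*-15 + 0*4 + -1*57 = 8
  c_4 = 0*-6 + 0*26 + -1*-9 + 1*8 + 0*-2 + 0*-15 + -2*4 + 0*57 = 9
  c_5 = 0*-6 + 0*26 + 0*-9 + 1*8 + 0*-2 + 0*-15 + -1*4 + 0*57 = 4
  c_6 = -2*-6 + 2*26 + -6*-9 + -2*8 + 0*-2 + -1*-15 + 0*4 + -2*57 = 3
  c_7 = 0*-6 + 0*26 + 0*-9 + 1*8 + 0*-2 + 0*-15 + 0*4 + 0*57 = 8
  c_8 = -1*-6 + 0*26 + 0*-9 + 0*8 + 0*-2 + 0*-15 + 0*4 + 0*57 = 6
Expand coordinatewise in base 11:
  c_1 = 7 = 7·11^0
  c_2 = 3 = 3·11^0
  c_3 = 8 = 8·11^0
  c_4 = 9 = 9·11^0
  c_5 = 4 = 4·11^0
  c_6 = 3 = 3·11^0
  c_7 = 8 = 8·11^0
  c_8 = 6 = 6·11^0
p-restricted factor λ_0 = (7, 3, 8, 9, 4, 3, 8, 6)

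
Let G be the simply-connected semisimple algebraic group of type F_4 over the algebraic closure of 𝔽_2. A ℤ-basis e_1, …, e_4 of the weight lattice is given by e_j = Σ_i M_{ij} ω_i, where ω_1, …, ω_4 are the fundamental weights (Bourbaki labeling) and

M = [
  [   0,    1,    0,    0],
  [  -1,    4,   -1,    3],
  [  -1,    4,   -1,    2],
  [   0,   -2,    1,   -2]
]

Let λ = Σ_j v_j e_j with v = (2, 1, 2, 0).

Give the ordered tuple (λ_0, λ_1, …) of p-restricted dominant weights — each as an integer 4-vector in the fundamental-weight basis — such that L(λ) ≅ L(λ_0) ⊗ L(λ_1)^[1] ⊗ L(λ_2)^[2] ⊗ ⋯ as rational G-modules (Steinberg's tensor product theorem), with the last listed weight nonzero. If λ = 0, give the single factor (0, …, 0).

((1, 0, 0, 0),)

ω-coordinates c = M·v, v = (2, 1, 2, 0):
  c_1 = 0·2 + 1·1 + 0·2 + 0·0 = 1
  c_2 = (-1)·(2) + 4·1 + (-1)·(2) + 3·0 = 0
  c_3 = (-1)·(2) + 4·1 + (-1)·(2) + 2·0 = 0
  c_4 = 0·2 + (-2)·(1) + 1·2 + (-2)·(0) = 0
Expand coordinatewise in base 2:
  c_1 = 1 = 1·2^0
  c_2 = 0
  c_3 = 0
  c_4 = 0
Factor λ_0 = (1, 0, 0, 0)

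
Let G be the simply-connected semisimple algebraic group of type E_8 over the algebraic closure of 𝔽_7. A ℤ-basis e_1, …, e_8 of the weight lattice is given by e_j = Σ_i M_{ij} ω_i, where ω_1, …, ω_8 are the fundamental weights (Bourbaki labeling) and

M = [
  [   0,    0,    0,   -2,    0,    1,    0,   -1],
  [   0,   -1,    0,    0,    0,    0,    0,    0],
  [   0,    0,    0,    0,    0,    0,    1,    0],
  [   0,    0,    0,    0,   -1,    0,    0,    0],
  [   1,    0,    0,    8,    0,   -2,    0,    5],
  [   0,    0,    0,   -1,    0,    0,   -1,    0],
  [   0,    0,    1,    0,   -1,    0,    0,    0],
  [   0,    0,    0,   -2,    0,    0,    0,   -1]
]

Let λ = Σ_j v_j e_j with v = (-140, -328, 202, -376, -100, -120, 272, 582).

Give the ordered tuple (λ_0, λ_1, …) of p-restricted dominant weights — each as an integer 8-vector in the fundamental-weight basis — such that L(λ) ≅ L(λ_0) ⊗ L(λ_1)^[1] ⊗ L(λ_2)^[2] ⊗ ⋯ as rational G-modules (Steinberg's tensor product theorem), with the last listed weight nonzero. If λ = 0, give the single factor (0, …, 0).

ω-coordinates c = M·v, v = (-140, -328, 202, -376, -100, -120, 272, 582):
  c_1 = (0)·(-140) + (0)·(-328) + (0)·(202) + (-2)·(-376) + (0)·(-100) + (1)·(-120) + (0)·(272) + (-1)·(582) = 50
  c_2 = (0)·(-140) + (-1)·(-328) + (0)·(202) + (0)·(-376) + (0)·(-100) + (0)·(-120) + (0)·(272) + (0)·(582) = 328
  c_3 = (0)·(-140) + (0)·(-328) + (0)·(202) + (0)·(-376) + (0)·(-100) + (0)·(-120) + (1)·(272) + (0)·(582) = 272
  c_4 = (0)·(-140) + (0)·(-328) + (0)·(202) + (0)·(-376) + (-1)·(-100) + (0)·(-120) + (0)·(272) + (0)·(582) = 100
  c_5 = (1)·(-140) + (0)·(-328) + (0)·(202) + (8)·(-376) + (0)·(-100) + (-2)·(-120) + (0)·(272) + (5)·(582) = 2
  c_6 = (0)·(-140) + (0)·(-328) + (0)·(202) + (-1)·(-376) + (0)·(-100) + (0)·(-120) + (-1)·(272) + (0)·(582) = 104
  c_7 = (0)·(-140) + (0)·(-328) + (1)·(202) + (0)·(-376) + (-1)·(-100) + (0)·(-120) + (0)·(272) + (0)·(582) = 302
  c_8 = (0)·(-140) + (0)·(-328) + (0)·(202) + (-2)·(-376) + (0)·(-100) + (0)·(-120) + (0)·(272) + (-1)·(582) = 170
p = 7; digits c_i = Σ_j d_{ij}·7^j, 0 ≤ d_{ij} < 7:
  c_1 = 50 = 1·7^0 + 0·7^1 + 1·7^2
  c_2 = 328 = 6·7^0 + 4·7^1 + 6·7^2
  c_3 = 272 = 6·7^0 + 3·7^1 + 5·7^2
  c_4 = 100 = 2·7^0 + 0·7^1 + 2·7^2
  c_5 = 2 = 2·7^0
  c_6 = 104 = 6·7^0 + 0·7^1 + 2·7^2
  c_7 = 302 = 1·7^0 + 1·7^1 + 6·7^2
  c_8 = 170 = 2·7^0 + 3·7^1 + 3·7^2
λ_0 = (1, 6, 6, 2, 2, 6, 1, 2)
λ_1 = (0, 4, 3, 0, 0, 0, 1, 3)
λ_2 = (1, 6, 5, 2, 0, 2, 6, 3)

((1, 6, 6, 2, 2, 6, 1, 2), (0, 4, 3, 0, 0, 0, 1, 3), (1, 6, 5, 2, 0, 2, 6, 3))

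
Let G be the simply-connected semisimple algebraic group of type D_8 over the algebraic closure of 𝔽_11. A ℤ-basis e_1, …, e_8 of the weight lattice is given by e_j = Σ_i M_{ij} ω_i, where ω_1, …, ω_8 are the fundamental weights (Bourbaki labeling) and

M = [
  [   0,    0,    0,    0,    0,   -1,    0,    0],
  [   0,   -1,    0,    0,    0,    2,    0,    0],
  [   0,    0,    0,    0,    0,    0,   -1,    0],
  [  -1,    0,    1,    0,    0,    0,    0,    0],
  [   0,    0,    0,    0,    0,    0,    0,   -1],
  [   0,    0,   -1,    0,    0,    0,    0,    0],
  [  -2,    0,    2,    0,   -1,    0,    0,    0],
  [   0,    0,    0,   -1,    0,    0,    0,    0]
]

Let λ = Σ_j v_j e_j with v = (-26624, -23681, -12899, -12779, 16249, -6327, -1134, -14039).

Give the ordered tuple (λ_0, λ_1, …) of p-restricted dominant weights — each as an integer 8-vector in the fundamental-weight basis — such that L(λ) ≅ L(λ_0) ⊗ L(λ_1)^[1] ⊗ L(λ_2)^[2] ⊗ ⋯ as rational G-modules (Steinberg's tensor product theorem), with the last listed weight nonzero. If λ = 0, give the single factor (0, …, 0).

In the fundamental-weight basis, λ has coordinates c = M·v (v = (-26624, -23681, -12899, -12779, 16249, -6327, -1134, -14039)):
  c_1 = 0*-26624 + 0*-23681 + 0*-12899 + 0*-12779 + 0*16249 + -1*-6327 + 0*-1134 + 0*-14039 = 6327
  c_2 = 0*-26624 + -1*-23681 + 0*-12899 + 0*-12779 + 0*16249 + 2*-6327 + 0*-1134 + 0*-14039 = 11027
  c_3 = 0*-26624 + 0*-23681 + 0*-12899 + 0*-12779 + 0*16249 + 0*-6327 + -1*-1134 + 0*-14039 = 1134
  c_4 = -1*-26624 + 0*-23681 + 1*-12899 + 0*-12779 + 0*16249 + 0*-6327 + 0*-1134 + 0*-14039 = 13725
  c_5 = 0*-26624 + 0*-23681 + 0*-12899 + 0*-12779 + 0*16249 + 0*-6327 + 0*-1134 + -1*-14039 = 14039
  c_6 = 0*-26624 + 0*-23681 + -1*-12899 + 0*-12779 + 0*16249 + 0*-6327 + 0*-1134 + 0*-14039 = 12899
  c_7 = -2*-26624 + 0*-23681 + 2*-12899 + 0*-12779 + -1*16249 + 0*-6327 + 0*-1134 + 0*-14039 = 11201
  c_8 = 0*-26624 + 0*-23681 + 0*-12899 + -1*-12779 + 0*16249 + 0*-6327 + 0*-1134 + 0*-14039 = 12779
Base-11 expansion of each c_i:
  c_1 = 6327 = 2·11^0 + 3·11^1 + 8·11^2 + 4·11^3
  c_2 = 11027 = 5·11^0 + 1·11^1 + 3·11^2 + 8·11^3
  c_3 = 1134 = 1·11^0 + 4·11^1 + 9·11^2
  c_4 = 13725 = 8·11^0 + 4·11^1 + 3·11^2 + 10·11^3
  c_5 = 14039 = 3·11^0 + 0·11^1 + 6·11^2 + 10·11^3
  c_6 = 12899 = 7·11^0 + 6·11^1 + 7·11^2 + 9·11^3
  c_7 = 11201 = 3·11^0 + 6·11^1 + 4·11^2 + 8·11^3
  c_8 = 12779 = 8·11^0 + 6·11^1 + 6·11^2 + 9·11^3
Factor λ_0 = (2, 5, 1, 8, 3, 7, 3, 8)
Factor λ_1 = (3, 1, 4, 4, 0, 6, 6, 6)
Factor λ_2 = (8, 3, 9, 3, 6, 7, 4, 6)
Factor λ_3 = (4, 8, 0, 10, 10, 9, 8, 9)

((2, 5, 1, 8, 3, 7, 3, 8), (3, 1, 4, 4, 0, 6, 6, 6), (8, 3, 9, 3, 6, 7, 4, 6), (4, 8, 0, 10, 10, 9, 8, 9))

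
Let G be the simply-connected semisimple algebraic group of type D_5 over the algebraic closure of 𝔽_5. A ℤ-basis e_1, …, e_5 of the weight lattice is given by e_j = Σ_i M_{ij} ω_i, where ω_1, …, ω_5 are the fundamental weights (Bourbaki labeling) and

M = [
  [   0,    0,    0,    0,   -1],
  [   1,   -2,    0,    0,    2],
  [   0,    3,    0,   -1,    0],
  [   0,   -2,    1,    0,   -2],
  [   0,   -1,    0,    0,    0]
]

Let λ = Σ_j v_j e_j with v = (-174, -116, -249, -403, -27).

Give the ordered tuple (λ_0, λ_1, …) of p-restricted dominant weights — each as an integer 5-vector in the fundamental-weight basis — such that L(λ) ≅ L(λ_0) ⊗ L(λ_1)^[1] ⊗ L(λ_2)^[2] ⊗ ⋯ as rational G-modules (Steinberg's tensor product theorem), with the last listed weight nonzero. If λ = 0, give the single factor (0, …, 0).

((2, 4, 0, 2, 1), (0, 0, 1, 2, 3), (1, 0, 2, 1, 4))

Converting to the ω-basis (c_i = row i of M dotted with v = (-174, -116, -249, -403, -27)):
  c_1 = (0)·(-174) + (0)·(-116) + (0)·(-249) + (0)·(-403) + (-1)·(-27) = 27
  c_2 = (1)·(-174) + (-2)·(-116) + (0)·(-249) + (0)·(-403) + (2)·(-27) = 4
  c_3 = (0)·(-174) + (3)·(-116) + (0)·(-249) + (-1)·(-403) + (0)·(-27) = 55
  c_4 = (0)·(-174) + (-2)·(-116) + (1)·(-249) + (0)·(-403) + (-2)·(-27) = 37
  c_5 = (0)·(-174) + (-1)·(-116) + (0)·(-249) + (0)·(-403) + (0)·(-27) = 116
Expand coordinatewise in base 5:
  c_1 = 27 = 2·5^0 + 0·5^1 + 1·5^2
  c_2 = 4 = 4·5^0
  c_3 = 55 = 0·5^0 + 1·5^1 + 2·5^2
  c_4 = 37 = 2·5^0 + 2·5^1 + 1·5^2
  c_5 = 116 = 1·5^0 + 3·5^1 + 4·5^2
Factor λ_0 = (2, 4, 0, 2, 1)
Factor λ_1 = (0, 0, 1, 2, 3)
Factor λ_2 = (1, 0, 2, 1, 4)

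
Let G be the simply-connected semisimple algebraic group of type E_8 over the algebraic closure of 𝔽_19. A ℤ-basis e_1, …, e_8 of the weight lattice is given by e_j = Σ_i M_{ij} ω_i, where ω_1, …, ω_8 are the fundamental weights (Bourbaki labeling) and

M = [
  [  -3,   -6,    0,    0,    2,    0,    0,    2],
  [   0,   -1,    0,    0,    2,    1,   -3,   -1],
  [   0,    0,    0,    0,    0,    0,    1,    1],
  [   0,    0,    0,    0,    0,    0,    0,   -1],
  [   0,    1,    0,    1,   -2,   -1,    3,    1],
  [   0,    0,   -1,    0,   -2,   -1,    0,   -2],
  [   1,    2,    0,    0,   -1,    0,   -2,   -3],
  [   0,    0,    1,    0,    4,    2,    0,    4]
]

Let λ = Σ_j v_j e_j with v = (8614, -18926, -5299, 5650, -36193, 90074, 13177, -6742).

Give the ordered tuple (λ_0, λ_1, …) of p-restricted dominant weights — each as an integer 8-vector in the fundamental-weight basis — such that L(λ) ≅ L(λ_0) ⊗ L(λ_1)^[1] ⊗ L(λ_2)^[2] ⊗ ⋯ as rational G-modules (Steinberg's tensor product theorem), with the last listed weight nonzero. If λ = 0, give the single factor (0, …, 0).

Converting to the ω-basis (c_i = row i of M dotted with v = (8614, -18926, -5299, 5650, -36193, 90074, 13177, -6742)):
  c_1 = (-3)·(8614) + (-6)·(-18926) + (0)·(-5299) + 0·5650 + (2)·(-36193) + 0·90074 + 0·13177 + (2)·(-6742) = 1844
  c_2 = 0·8614 + (-1)·(-18926) + (0)·(-5299) + 0·5650 + (2)·(-36193) + 1·90074 + (-3)·(13177) + (-1)·(-6742) = 3825
  c_3 = 0·8614 + (0)·(-18926) + (0)·(-5299) + 0·5650 + (0)·(-36193) + 0·90074 + 1·13177 + (1)·(-6742) = 6435
  c_4 = 0·8614 + (0)·(-18926) + (0)·(-5299) + 0·5650 + (0)·(-36193) + 0·90074 + 0·13177 + (-1)·(-6742) = 6742
  c_5 = 0·8614 + (1)·(-18926) + (0)·(-5299) + 1·5650 + (-2)·(-36193) + (-1)·(90074) + 3·13177 + (1)·(-6742) = 1825
  c_6 = 0·8614 + (0)·(-18926) + (-1)·(-5299) + 0·5650 + (-2)·(-36193) + (-1)·(90074) + 0·13177 + (-2)·(-6742) = 1095
  c_7 = 1·8614 + (2)·(-18926) + (0)·(-5299) + 0·5650 + (-1)·(-36193) + 0·90074 + (-2)·(13177) + (-3)·(-6742) = 827
  c_8 = 0·8614 + (0)·(-18926) + (1)·(-5299) + 0·5650 + (4)·(-36193) + 2·90074 + 0·13177 + (4)·(-6742) = 3109
Writing each c_i in base p = 19:
  c_1 = 1844 = 1·19^0 + 2·19^1 + 5·19^2
  c_2 = 3825 = 6·19^0 + 11·19^1 + 10·19^2
  c_3 = 6435 = 13·19^0 + 15·19^1 + 17·19^2
  c_4 = 6742 = 16·19^0 + 12·19^1 + 18·19^2
  c_5 = 1825 = 1·19^0 + 1·19^1 + 5·19^2
  c_6 = 1095 = 12·19^0 + 0·19^1 + 3·19^2
  c_7 = 827 = 10·19^0 + 5·19^1 + 2·19^2
  c_8 = 3109 = 12·19^0 + 11·19^1 + 8·19^2
p-restricted factor λ_0 = (1, 6, 13, 16, 1, 12, 10, 12)
p-restricted factor λ_1 = (2, 11, 15, 12, 1, 0, 5, 11)
p-restricted factor λ_2 = (5, 10, 17, 18, 5, 3, 2, 8)

((1, 6, 13, 16, 1, 12, 10, 12), (2, 11, 15, 12, 1, 0, 5, 11), (5, 10, 17, 18, 5, 3, 2, 8))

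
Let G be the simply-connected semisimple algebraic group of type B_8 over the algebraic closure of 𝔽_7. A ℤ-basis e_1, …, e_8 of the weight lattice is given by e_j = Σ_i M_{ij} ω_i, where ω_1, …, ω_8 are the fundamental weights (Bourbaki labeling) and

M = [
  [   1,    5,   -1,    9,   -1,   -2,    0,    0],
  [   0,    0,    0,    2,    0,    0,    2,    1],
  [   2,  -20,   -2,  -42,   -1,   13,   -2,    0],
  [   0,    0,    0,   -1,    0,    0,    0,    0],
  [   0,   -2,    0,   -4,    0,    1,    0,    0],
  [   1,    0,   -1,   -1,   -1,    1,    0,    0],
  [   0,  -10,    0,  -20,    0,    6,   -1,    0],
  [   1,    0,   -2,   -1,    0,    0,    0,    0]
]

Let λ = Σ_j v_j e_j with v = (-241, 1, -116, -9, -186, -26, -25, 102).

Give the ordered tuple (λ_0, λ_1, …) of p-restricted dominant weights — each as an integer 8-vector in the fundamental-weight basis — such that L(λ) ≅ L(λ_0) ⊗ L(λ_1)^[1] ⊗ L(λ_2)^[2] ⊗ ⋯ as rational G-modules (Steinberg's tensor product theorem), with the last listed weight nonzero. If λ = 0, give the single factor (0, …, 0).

Compute c_i = Σ_j M_{ij} v_j with v = (-241, 1, -116, -9, -186, -26, -25, 102):
  c_1 = (1)·(-241) + 5·1 + (-1)·(-116) + (9)·(-9) + (-1)·(-186) + (-2)·(-26) + (0)·(-25) + 0·102 = 37
  c_2 = (0)·(-241) + 0·1 + (0)·(-116) + (2)·(-9) + (0)·(-186) + (0)·(-26) + (2)·(-25) + 1·102 = 34
  c_3 = (2)·(-241) + (-20)·(1) + (-2)·(-116) + (-42)·(-9) + (-1)·(-186) + (13)·(-26) + (-2)·(-25) + 0·102 = 6
  c_4 = (0)·(-241) + 0·1 + (0)·(-116) + (-1)·(-9) + (0)·(-186) + (0)·(-26) + (0)·(-25) + 0·102 = 9
  c_5 = (0)·(-241) + (-2)·(1) + (0)·(-116) + (-4)·(-9) + (0)·(-186) + (1)·(-26) + (0)·(-25) + 0·102 = 8
  c_6 = (1)·(-241) + 0·1 + (-1)·(-116) + (-1)·(-9) + (-1)·(-186) + (1)·(-26) + (0)·(-25) + 0·102 = 44
  c_7 = (0)·(-241) + (-10)·(1) + (0)·(-116) + (-20)·(-9) + (0)·(-186) + (6)·(-26) + (-1)·(-25) + 0·102 = 39
  c_8 = (1)·(-241) + 0·1 + (-2)·(-116) + (-1)·(-9) + (0)·(-186) + (0)·(-26) + (0)·(-25) + 0·102 = 0
Expand coordinatewise in base 7:
  c_1 = 37 = 2·7^0 + 5·7^1
  c_2 = 34 = 6·7^0 + 4·7^1
  c_3 = 6 = 6·7^0
  c_4 = 9 = 2·7^0 + 1·7^1
  c_5 = 8 = 1·7^0 + 1·7^1
  c_6 = 44 = 2·7^0 + 6·7^1
  c_7 = 39 = 4·7^0 + 5·7^1
  c_8 = 0
p-restricted factor λ_0 = (2, 6, 6, 2, 1, 2, 4, 0)
p-restricted factor λ_1 = (5, 4, 0, 1, 1, 6, 5, 0)

((2, 6, 6, 2, 1, 2, 4, 0), (5, 4, 0, 1, 1, 6, 5, 0))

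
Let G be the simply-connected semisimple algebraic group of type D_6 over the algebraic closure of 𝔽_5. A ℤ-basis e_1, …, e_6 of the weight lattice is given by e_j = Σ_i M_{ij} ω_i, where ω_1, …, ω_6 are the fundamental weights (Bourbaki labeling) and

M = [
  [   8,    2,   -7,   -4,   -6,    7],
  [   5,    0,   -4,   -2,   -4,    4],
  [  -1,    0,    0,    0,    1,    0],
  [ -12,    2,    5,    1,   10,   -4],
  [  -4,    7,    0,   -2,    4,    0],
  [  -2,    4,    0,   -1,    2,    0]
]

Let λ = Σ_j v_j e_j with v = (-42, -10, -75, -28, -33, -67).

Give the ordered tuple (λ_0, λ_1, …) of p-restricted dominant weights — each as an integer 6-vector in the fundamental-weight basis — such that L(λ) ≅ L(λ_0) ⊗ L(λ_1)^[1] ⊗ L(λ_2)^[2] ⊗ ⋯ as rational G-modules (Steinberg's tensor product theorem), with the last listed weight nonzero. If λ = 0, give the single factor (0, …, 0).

((0, 0, 4, 4, 2, 1), (2, 2, 1, 3, 4, 1))

ω-coordinates c = M·v, v = (-42, -10, -75, -28, -33, -67):
  c_1 = 8*-42 + 2*-10 + -7*-75 + -4*-28 + -6*-33 + 7*-67 = 10
  c_2 = 5*-42 + 0*-10 + -4*-75 + -2*-28 + -4*-33 + 4*-67 = 10
  c_3 = -1*-42 + 0*-10 + 0*-75 + 0*-28 + 1*-33 + 0*-67 = 9
  c_4 = -12*-42 + 2*-10 + 5*-75 + 1*-28 + 10*-33 + -4*-67 = 19
  c_5 = -4*-42 + 7*-10 + 0*-75 + -2*-28 + 4*-33 + 0*-67 = 22
  c_6 = -2*-42 + 4*-10 + 0*-75 + -1*-28 + 2*-33 + 0*-67 = 6
Base-5 expansion of each c_i:
  c_1 = 10 = 0·5^0 + 2·5^1
  c_2 = 10 = 0·5^0 + 2·5^1
  c_3 = 9 = 4·5^0 + 1·5^1
  c_4 = 19 = 4·5^0 + 3·5^1
  c_5 = 22 = 2·5^0 + 4·5^1
  c_6 = 6 = 1·5^0 + 1·5^1
λ_0 = (0, 0, 4, 4, 2, 1)
λ_1 = (2, 2, 1, 3, 4, 1)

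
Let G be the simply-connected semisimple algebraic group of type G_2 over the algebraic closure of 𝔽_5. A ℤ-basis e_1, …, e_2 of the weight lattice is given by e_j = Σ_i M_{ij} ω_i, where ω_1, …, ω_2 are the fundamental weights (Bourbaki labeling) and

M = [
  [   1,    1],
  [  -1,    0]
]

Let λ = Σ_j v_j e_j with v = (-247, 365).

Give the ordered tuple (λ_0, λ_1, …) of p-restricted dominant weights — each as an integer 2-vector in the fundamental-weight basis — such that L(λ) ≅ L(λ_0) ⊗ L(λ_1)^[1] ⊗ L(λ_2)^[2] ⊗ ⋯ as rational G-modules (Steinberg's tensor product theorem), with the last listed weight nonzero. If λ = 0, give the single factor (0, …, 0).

ω-coordinates c = M·v, v = (-247, 365):
  c_1 = (1)·(-247) + 1·365 = 118
  c_2 = (-1)·(-247) + 0·365 = 247
Base-5 expansion of each c_i:
  c_1 = 118 = 3·5^0 + 3·5^1 + 4·5^2
  c_2 = 247 = 2·5^0 + 4·5^1 + 4·5^2 + 1·5^3
Factor λ_0 = (3, 2)
Factor λ_1 = (3, 4)
Factor λ_2 = (4, 4)
Factor λ_3 = (0, 1)

((3, 2), (3, 4), (4, 4), (0, 1))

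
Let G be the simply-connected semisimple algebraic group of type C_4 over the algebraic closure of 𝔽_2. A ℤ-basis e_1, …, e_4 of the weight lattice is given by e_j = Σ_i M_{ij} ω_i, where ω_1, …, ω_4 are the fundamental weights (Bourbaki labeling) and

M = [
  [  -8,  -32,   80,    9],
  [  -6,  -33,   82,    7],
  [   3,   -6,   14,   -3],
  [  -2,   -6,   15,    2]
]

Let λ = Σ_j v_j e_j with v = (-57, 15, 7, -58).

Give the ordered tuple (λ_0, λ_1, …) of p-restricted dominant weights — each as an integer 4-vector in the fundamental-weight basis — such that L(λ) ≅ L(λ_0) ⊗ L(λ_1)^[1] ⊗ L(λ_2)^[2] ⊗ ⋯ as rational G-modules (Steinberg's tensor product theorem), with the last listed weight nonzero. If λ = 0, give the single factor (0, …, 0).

Compute c_i = Σ_j M_{ij} v_j with v = (-57, 15, 7, -58):
  c_1 = (-8)·(-57) + (-32)·(15) + (80)·(7) + (9)·(-58) = 14
  c_2 = (-6)·(-57) + (-33)·(15) + (82)·(7) + (7)·(-58) = 15
  c_3 = (3)·(-57) + (-6)·(15) + (14)·(7) + (-3)·(-58) = 11
  c_4 = (-2)·(-57) + (-6)·(15) + (15)·(7) + (2)·(-58) = 13
p = 2; digits c_i = Σ_j d_{ij}·2^j, 0 ≤ d_{ij} < 2:
  c_1 = 14 = 0·2^0 + 1·2^1 + 1·2^2 + 1·2^3
  c_2 = 15 = 1·2^0 + 1·2^1 + 1·2^2 + 1·2^3
  c_3 = 11 = 1·2^0 + 1·2^1 + 0·2^2 + 1·2^3
  c_4 = 13 = 1·2^0 + 0·2^1 + 1·2^2 + 1·2^3
λ_0 = (0, 1, 1, 1)
λ_1 = (1, 1, 1, 0)
λ_2 = (1, 1, 0, 1)
λ_3 = (1, 1, 1, 1)

((0, 1, 1, 1), (1, 1, 1, 0), (1, 1, 0, 1), (1, 1, 1, 1))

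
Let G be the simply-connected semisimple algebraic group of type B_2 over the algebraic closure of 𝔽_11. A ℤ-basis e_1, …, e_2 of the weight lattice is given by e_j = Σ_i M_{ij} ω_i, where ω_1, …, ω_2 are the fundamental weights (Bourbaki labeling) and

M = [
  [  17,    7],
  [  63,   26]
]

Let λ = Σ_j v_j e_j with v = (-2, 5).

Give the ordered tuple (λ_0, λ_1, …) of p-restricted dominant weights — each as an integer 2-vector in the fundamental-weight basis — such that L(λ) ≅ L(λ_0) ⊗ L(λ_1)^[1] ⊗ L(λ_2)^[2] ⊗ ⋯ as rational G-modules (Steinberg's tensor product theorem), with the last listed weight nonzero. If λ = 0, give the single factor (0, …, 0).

((1, 4),)

Converting to the ω-basis (c_i = row i of M dotted with v = (-2, 5)):
  c_1 = (17)·(-2) + 7·5 = 1
  c_2 = (63)·(-2) + 26·5 = 4
Base-11 expansion of each c_i:
  c_1 = 1 = 1·11^0
  c_2 = 4 = 4·11^0
λ_0 = (1, 4)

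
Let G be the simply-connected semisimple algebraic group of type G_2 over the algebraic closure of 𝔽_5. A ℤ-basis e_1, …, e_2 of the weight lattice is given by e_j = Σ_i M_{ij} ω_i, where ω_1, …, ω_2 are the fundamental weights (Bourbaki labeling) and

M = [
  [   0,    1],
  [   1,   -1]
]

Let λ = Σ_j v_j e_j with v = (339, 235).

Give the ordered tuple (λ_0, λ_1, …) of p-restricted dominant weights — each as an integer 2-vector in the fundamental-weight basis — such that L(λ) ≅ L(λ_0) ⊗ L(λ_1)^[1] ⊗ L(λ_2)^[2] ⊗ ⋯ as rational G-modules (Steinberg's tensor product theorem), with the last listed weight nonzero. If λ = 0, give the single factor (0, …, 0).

((0, 4), (2, 0), (4, 4), (1, 0))

In the fundamental-weight basis, λ has coordinates c = M·v (v = (339, 235)):
  c_1 = 0*339 + 1*235 = 235
  c_2 = 1*339 + -1*235 = 104
Writing each c_i in base p = 5:
  c_1 = 235 = 0·5^0 + 2·5^1 + 4·5^2 + 1·5^3
  c_2 = 104 = 4·5^0 + 0·5^1 + 4·5^2
λ_0 = (0, 4)
λ_1 = (2, 0)
λ_2 = (4, 4)
λ_3 = (1, 0)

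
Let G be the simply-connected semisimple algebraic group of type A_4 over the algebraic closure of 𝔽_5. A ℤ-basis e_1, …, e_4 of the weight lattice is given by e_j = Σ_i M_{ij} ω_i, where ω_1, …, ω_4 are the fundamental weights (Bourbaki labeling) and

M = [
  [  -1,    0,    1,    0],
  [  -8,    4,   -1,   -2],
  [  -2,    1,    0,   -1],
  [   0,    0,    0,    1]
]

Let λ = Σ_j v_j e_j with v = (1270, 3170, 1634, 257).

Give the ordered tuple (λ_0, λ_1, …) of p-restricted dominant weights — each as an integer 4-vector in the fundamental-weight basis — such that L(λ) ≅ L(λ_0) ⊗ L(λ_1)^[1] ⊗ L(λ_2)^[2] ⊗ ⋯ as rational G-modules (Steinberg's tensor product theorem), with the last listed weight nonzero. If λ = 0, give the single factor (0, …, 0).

((4, 2, 3, 2), (2, 4, 4, 1), (4, 4, 4, 0), (2, 2, 2, 2))

ω-coordinates c = M·v, v = (1270, 3170, 1634, 257):
  c_1 = -1*1270 + 0*3170 + 1*1634 + 0*257 = 364
  c_2 = -8*1270 + 4*3170 + -1*1634 + -2*257 = 372
  c_3 = -2*1270 + 1*3170 + 0*1634 + -1*257 = 373
  c_4 = 0*1270 + 0*3170 + 0*1634 + 1*257 = 257
p = 5; digits c_i = Σ_j d_{ij}·5^j, 0 ≤ d_{ij} < 5:
  c_1 = 364 = 4·5^0 + 2·5^1 + 4·5^2 + 2·5^3
  c_2 = 372 = 2·5^0 + 4·5^1 + 4·5^2 + 2·5^3
  c_3 = 373 = 3·5^0 + 4·5^1 + 4·5^2 + 2·5^3
  c_4 = 257 = 2·5^0 + 1·5^1 + 0·5^2 + 2·5^3
Factor λ_0 = (4, 2, 3, 2)
Factor λ_1 = (2, 4, 4, 1)
Factor λ_2 = (4, 4, 4, 0)
Factor λ_3 = (2, 2, 2, 2)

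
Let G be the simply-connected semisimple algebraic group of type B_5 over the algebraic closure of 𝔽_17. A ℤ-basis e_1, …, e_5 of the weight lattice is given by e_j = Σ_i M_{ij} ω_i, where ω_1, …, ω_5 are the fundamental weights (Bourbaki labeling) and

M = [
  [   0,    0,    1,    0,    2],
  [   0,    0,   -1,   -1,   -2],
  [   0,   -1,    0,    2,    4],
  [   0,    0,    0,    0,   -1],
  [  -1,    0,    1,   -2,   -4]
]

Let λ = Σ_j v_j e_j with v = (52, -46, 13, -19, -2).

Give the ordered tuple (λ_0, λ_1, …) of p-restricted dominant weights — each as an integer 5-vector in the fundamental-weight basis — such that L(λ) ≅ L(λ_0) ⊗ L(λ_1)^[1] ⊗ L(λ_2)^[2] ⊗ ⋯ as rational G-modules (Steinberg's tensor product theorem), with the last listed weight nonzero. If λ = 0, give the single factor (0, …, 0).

ω-coordinates c = M·v, v = (52, -46, 13, -19, -2):
  c_1 = 0*52 + 0*-46 + 1*13 + 0*-19 + 2*-2 = 9
  c_2 = 0*52 + 0*-46 + -1*13 + -1*-19 + -2*-2 = 10
  c_3 = 0*52 + -1*-46 + 0*13 + 2*-19 + 4*-2 = 0
  c_4 = 0*52 + 0*-46 + 0*13 + 0*-19 + -1*-2 = 2
  c_5 = -1*52 + 0*-46 + 1*13 + -2*-19 + -4*-2 = 7
Writing each c_i in base p = 17:
  c_1 = 9 = 9·17^0
  c_2 = 10 = 10·17^0
  c_3 = 0
  c_4 = 2 = 2·17^0
  c_5 = 7 = 7·17^0
λ_0 = (9, 10, 0, 2, 7)

((9, 10, 0, 2, 7),)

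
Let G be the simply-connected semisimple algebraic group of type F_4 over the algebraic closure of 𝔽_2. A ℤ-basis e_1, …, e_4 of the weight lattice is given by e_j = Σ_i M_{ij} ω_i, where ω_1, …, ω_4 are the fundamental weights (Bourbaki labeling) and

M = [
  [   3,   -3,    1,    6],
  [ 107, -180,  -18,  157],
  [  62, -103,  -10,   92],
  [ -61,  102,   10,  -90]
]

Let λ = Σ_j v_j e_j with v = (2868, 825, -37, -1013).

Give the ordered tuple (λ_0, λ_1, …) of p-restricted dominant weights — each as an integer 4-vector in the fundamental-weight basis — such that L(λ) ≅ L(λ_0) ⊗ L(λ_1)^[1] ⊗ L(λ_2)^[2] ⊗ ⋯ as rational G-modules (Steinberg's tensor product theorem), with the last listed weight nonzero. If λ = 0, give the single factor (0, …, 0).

ω-coordinates c = M·v, v = (2868, 825, -37, -1013):
  c_1 = 3·2868 + (-3)·(825) + (1)·(-37) + (6)·(-1013) = 14
  c_2 = 107·2868 + (-180)·(825) + (-18)·(-37) + (157)·(-1013) = 1
  c_3 = 62·2868 + (-103)·(825) + (-10)·(-37) + (92)·(-1013) = 15
  c_4 = (-61)·(2868) + 102·825 + (10)·(-37) + (-90)·(-1013) = 2
Base-2 expansion of each c_i:
  c_1 = 14 = 0·2^0 + 1·2^1 + 1·2^2 + 1·2^3
  c_2 = 1 = 1·2^0
  c_3 = 15 = 1·2^0 + 1·2^1 + 1·2^2 + 1·2^3
  c_4 = 2 = 0·2^0 + 1·2^1
Factor λ_0 = (0, 1, 1, 0)
Factor λ_1 = (1, 0, 1, 1)
Factor λ_2 = (1, 0, 1, 0)
Factor λ_3 = (1, 0, 1, 0)

((0, 1, 1, 0), (1, 0, 1, 1), (1, 0, 1, 0), (1, 0, 1, 0))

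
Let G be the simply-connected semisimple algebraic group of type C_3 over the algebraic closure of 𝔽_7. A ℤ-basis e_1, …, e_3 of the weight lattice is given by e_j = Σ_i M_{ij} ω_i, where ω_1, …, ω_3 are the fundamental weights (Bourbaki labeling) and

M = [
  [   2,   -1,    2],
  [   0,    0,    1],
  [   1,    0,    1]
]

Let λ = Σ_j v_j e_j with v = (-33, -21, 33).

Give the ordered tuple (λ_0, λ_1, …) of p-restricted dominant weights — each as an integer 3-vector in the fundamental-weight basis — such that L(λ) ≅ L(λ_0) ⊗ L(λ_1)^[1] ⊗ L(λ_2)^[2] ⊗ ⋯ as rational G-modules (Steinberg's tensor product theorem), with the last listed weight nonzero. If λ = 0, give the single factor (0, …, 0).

Compute c_i = Σ_j M_{ij} v_j with v = (-33, -21, 33):
  c_1 = (2)·(-33) + (-1)·(-21) + (2)·(33) = 21
  c_2 = (0)·(-33) + (0)·(-21) + (1)·(33) = 33
  c_3 = (1)·(-33) + (0)·(-21) + (1)·(33) = 0
p = 7; digits c_i = Σ_j d_{ij}·7^j, 0 ≤ d_{ij} < 7:
  c_1 = 21 = 0·7^0 + 3·7^1
  c_2 = 33 = 5·7^0 + 4·7^1
  c_3 = 0
λ_0 = (0, 5, 0)
λ_1 = (3, 4, 0)

((0, 5, 0), (3, 4, 0))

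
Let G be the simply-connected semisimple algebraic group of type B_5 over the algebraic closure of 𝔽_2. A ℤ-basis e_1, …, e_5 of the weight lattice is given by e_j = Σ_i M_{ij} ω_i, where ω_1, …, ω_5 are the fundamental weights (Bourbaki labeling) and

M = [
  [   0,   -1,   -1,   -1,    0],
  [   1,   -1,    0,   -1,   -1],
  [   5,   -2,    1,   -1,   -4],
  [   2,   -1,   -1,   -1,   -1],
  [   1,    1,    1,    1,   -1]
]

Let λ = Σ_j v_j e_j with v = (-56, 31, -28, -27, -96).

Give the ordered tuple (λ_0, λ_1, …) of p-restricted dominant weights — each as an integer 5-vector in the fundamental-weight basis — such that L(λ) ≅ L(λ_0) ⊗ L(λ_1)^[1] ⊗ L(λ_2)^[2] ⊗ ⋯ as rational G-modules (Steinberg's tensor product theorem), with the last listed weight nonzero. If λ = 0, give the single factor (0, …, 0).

Change of basis e → ω: c = M·v where v = (-56, 31, -28, -27, -96):
  c_1 = 0*-56 + -1*31 + -1*-28 + -1*-27 + 0*-96 = 24
  c_2 = 1*-56 + -1*31 + 0*-28 + -1*-27 + -1*-96 = 36
  c_3 = 5*-56 + -2*31 + 1*-28 + -1*-27 + -4*-96 = 41
  c_4 = 2*-56 + -1*31 + -1*-28 + -1*-27 + -1*-96 = 8
  c_5 = 1*-56 + 1*31 + 1*-28 + 1*-27 + -1*-96 = 16
Expand coordinatewise in base 2:
  c_1 = 24 = 0·2^0 + 0·2^1 + 0·2^2 + 1·2^3 + 1·2^4
  c_2 = 36 = 0·2^0 + 0·2^1 + 1·2^2 + 0·2^3 + 0·2^4 + 1·2^5
  c_3 = 41 = 1·2^0 + 0·2^1 + 0·2^2 + 1·2^3 + 0·2^4 + 1·2^5
  c_4 = 8 = 0·2^0 + 0·2^1 + 0·2^2 + 1·2^3
  c_5 = 16 = 0·2^0 + 0·2^1 + 0·2^2 + 0·2^3 + 1·2^4
Factor λ_0 = (0, 0, 1, 0, 0)
Factor λ_1 = (0, 0, 0, 0, 0)
Factor λ_2 = (0, 1, 0, 0, 0)
Factor λ_3 = (1, 0, 1, 1, 0)
Factor λ_4 = (1, 0, 0, 0, 1)
Factor λ_5 = (0, 1, 1, 0, 0)

((0, 0, 1, 0, 0), (0, 0, 0, 0, 0), (0, 1, 0, 0, 0), (1, 0, 1, 1, 0), (1, 0, 0, 0, 1), (0, 1, 1, 0, 0))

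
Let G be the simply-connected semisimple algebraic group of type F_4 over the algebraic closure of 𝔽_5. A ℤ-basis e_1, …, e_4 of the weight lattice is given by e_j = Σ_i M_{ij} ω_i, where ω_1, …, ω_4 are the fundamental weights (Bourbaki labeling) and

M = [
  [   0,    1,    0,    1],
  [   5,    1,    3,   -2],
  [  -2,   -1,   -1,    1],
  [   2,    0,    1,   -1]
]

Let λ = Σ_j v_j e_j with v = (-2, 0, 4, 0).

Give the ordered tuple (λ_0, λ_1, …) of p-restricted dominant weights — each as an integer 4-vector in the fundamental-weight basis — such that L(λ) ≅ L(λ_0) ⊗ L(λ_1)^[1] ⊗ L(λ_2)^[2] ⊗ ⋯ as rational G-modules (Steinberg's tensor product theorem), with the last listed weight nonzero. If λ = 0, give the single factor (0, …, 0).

((0, 2, 0, 0),)

Converting to the ω-basis (c_i = row i of M dotted with v = (-2, 0, 4, 0)):
  c_1 = (0)·(-2) + (1)·(0) + (0)·(4) + (1)·(0) = 0
  c_2 = (5)·(-2) + (1)·(0) + (3)·(4) + (-2)·(0) = 2
  c_3 = (-2)·(-2) + (-1)·(0) + (-1)·(4) + (1)·(0) = 0
  c_4 = (2)·(-2) + (0)·(0) + (1)·(4) + (-1)·(0) = 0
p = 5; digits c_i = Σ_j d_{ij}·5^j, 0 ≤ d_{ij} < 5:
  c_1 = 0
  c_2 = 2 = 2·5^0
  c_3 = 0
  c_4 = 0
λ_0 = (0, 2, 0, 0)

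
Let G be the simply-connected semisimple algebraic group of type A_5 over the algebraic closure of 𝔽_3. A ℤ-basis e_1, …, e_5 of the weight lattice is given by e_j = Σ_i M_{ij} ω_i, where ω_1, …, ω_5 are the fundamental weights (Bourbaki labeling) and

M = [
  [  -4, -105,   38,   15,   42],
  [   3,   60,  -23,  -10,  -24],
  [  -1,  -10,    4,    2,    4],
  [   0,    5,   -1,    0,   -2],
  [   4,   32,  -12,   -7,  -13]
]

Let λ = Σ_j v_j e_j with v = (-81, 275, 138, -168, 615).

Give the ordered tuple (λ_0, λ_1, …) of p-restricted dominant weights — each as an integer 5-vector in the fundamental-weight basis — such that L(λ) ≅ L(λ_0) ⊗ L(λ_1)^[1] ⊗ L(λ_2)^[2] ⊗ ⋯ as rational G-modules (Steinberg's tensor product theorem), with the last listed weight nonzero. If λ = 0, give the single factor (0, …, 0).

((0, 0, 1, 1, 1), (1, 1, 2, 2, 0))

ω-coordinates c = M·v, v = (-81, 275, 138, -168, 615):
  c_1 = (-4)·(-81) + (-105)·(275) + (38)·(138) + (15)·(-168) + (42)·(615) = 3
  c_2 = (3)·(-81) + (60)·(275) + (-23)·(138) + (-10)·(-168) + (-24)·(615) = 3
  c_3 = (-1)·(-81) + (-10)·(275) + (4)·(138) + (2)·(-168) + (4)·(615) = 7
  c_4 = (0)·(-81) + (5)·(275) + (-1)·(138) + (0)·(-168) + (-2)·(615) = 7
  c_5 = (4)·(-81) + (32)·(275) + (-12)·(138) + (-7)·(-168) + (-13)·(615) = 1
Base-3 expansion of each c_i:
  c_1 = 3 = 0·3^0 + 1·3^1
  c_2 = 3 = 0·3^0 + 1·3^1
  c_3 = 7 = 1·3^0 + 2·3^1
  c_4 = 7 = 1·3^0 + 2·3^1
  c_5 = 1 = 1·3^0
p-restricted factor λ_0 = (0, 0, 1, 1, 1)
p-restricted factor λ_1 = (1, 1, 2, 2, 0)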